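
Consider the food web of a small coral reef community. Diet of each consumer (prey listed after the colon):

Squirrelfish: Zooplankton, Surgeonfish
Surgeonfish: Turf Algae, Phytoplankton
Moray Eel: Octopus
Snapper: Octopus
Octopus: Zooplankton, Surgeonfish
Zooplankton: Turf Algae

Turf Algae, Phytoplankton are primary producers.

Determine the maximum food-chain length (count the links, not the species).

One longest chain: Turf Algae → Zooplankton → Octopus → Snapper.
It has 4 species and 3 links.

3 links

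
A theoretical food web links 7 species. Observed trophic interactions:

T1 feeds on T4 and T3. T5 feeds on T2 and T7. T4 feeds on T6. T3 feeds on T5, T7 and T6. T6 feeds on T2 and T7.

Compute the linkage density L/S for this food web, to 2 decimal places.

L/S = 1.43

There are L = 10 links among S = 7 species.
L/S = 10/7 = 1.4286 ≈ 1.43.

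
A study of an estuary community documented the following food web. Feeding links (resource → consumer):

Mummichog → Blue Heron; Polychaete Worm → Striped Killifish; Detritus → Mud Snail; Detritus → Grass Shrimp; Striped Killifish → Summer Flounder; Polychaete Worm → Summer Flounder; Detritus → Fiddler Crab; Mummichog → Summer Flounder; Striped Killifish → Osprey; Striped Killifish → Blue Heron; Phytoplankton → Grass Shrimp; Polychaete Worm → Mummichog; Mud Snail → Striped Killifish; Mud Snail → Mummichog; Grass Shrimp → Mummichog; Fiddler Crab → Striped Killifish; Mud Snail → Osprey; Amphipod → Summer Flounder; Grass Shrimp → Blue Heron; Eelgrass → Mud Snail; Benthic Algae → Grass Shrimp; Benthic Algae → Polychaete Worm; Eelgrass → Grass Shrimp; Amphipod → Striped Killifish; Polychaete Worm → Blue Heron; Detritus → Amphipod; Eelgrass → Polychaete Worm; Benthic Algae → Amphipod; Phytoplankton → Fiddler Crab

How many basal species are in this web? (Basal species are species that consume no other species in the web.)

4

Basal species (no prey listed): Benthic Algae, Eelgrass, Detritus, Phytoplankton.
Count: 4.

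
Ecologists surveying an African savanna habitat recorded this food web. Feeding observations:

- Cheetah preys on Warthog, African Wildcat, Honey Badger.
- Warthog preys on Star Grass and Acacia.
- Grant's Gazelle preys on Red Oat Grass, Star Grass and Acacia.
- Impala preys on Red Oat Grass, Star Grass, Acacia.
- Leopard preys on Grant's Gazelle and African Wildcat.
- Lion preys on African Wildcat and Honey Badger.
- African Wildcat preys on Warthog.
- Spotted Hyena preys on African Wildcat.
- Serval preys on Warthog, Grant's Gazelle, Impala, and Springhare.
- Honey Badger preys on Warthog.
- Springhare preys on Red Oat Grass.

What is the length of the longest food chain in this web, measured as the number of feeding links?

One longest chain: Acacia → Warthog → African Wildcat → Lion.
It has 4 species and 3 links.

3 links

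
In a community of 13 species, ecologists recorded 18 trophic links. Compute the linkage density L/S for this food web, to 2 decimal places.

There are L = 18 links among S = 13 species.
L/S = 18/13 = 1.3846 ≈ 1.38.

L/S = 1.38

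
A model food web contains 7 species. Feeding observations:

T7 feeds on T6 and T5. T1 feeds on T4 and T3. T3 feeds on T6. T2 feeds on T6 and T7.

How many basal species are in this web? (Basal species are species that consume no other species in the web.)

Basal species (no prey listed): T5, T6, T4.
Count: 3.

3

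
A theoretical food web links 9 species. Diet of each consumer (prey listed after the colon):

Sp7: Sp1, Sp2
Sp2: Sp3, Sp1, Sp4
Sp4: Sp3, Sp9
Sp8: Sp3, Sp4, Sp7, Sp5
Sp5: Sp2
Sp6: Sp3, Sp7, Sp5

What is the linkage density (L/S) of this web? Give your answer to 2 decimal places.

There are L = 15 links among S = 9 species.
L/S = 15/9 = 1.6667 ≈ 1.67.

L/S = 1.67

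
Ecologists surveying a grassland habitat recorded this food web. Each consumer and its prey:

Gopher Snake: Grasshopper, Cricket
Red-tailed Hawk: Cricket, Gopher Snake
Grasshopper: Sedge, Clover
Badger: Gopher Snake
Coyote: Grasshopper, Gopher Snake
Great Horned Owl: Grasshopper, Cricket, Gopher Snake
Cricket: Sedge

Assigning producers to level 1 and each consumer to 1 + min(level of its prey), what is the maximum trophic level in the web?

Producers (level 1): Sedge, Clover.
Following each consumer down to its lowest-level prey: Sedge → Grasshopper → Gopher Snake → Badger (levels 1 through 4).
All prey of Badger (Gopher Snake 3) are at level 3 or above, so Badger is at level 1 + 3 = 4.
Every consumer has at least one prey at level 3 or below, so none exceeds level 4.

4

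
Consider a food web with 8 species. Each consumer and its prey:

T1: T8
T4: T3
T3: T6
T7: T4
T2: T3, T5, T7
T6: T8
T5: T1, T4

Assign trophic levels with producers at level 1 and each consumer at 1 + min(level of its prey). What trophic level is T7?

Trophic level 5

T8 is a producer → level 1.
T6 eats T8 → level 2.
T3 eats T6 → level 3.
T4 eats T3 → level 4.
T7 eats T4 → level 5.
No prey of T7 is below level 4, so 5 is the minimum.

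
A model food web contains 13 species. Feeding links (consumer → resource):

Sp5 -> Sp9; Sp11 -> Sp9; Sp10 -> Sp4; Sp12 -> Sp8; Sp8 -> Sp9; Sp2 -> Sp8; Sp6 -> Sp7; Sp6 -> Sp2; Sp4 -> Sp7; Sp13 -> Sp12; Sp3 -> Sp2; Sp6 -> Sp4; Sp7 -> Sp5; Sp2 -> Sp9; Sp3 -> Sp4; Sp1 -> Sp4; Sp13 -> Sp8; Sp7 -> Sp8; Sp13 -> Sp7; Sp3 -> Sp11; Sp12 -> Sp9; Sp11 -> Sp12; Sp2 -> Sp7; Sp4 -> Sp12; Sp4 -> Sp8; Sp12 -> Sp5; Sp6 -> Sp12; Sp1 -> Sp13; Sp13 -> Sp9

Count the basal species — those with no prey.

Basal species (no prey listed): Sp9.
Count: 1.

1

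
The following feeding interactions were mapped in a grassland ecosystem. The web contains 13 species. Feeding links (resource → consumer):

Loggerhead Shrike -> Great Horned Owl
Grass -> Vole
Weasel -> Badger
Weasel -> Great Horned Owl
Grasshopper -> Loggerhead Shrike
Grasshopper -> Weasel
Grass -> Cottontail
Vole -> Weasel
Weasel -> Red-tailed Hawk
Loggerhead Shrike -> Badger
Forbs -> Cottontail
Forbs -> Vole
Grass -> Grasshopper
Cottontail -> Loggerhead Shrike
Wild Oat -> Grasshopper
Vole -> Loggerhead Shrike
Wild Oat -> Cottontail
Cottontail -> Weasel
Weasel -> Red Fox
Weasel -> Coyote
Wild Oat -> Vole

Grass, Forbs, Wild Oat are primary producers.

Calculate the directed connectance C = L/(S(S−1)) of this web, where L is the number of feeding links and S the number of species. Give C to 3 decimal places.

C = 0.135

The web has S = 13 species and L = 21 feeding links.
C = L / (S(S−1)) = 21 / 156 = 0.1346 ≈ 0.135.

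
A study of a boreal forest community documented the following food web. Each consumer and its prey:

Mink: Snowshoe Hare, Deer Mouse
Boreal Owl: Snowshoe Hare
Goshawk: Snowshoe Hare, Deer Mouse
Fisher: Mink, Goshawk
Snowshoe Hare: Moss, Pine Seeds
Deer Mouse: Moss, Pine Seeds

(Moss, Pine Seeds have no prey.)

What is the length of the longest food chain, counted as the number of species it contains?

One longest chain: Moss → Snowshoe Hare → Mink → Fisher.
It has 4 species and 3 links.

4 species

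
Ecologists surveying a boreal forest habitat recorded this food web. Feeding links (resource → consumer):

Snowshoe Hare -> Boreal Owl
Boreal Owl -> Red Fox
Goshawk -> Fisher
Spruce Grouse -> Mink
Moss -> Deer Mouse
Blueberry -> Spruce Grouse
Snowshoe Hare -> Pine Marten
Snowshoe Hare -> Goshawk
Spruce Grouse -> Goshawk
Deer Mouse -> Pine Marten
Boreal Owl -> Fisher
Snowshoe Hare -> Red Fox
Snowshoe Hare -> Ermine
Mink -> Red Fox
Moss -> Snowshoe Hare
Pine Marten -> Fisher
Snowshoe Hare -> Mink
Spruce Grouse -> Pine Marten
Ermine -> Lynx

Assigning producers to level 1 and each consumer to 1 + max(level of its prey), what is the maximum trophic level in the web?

4

Producers (level 1): Blueberry, Moss.
Moss → Deer Mouse → Pine Marten → Fisher gives Fisher level 4.
No species has a prey at level 4, so no species reaches level 5.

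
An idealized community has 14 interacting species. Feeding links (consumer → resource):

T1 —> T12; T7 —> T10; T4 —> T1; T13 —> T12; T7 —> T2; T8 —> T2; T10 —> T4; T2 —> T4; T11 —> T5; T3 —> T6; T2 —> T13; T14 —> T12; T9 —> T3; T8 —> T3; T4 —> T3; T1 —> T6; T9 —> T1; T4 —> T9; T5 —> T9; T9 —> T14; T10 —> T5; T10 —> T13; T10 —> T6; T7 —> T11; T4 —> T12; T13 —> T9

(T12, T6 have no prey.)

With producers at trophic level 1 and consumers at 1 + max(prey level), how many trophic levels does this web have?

Producers (level 1): T12, T6.
T12 → T14 → T9 → T5 → T11 → T7 gives T7 level 6.
No species has a prey at level 6, so no species reaches level 7.

6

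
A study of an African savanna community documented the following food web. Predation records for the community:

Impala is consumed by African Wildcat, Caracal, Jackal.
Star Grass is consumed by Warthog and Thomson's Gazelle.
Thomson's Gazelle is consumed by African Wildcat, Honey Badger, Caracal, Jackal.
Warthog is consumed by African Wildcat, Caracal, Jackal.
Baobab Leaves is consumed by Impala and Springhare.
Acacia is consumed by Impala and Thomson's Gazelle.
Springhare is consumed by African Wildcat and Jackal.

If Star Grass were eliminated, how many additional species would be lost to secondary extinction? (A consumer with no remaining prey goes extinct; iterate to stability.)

Remove Star Grass.
Round 1: Warthog (all prey gone) → extinct.
No further losses. Total secondary extinctions: 1.

1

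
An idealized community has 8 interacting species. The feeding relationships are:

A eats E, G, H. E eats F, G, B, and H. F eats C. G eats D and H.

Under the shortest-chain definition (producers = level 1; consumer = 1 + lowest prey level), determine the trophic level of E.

Trophic level 2

B is a producer → level 1.
E eats B → level 2.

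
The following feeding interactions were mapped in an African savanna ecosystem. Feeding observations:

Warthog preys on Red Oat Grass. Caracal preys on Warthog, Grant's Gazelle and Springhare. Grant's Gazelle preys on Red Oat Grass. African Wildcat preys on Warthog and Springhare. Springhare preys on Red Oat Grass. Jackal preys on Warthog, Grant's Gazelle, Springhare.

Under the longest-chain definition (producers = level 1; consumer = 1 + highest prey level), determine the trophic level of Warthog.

Red Oat Grass is a producer → level 1.
Warthog eats Red Oat Grass → level 2.

Trophic level 2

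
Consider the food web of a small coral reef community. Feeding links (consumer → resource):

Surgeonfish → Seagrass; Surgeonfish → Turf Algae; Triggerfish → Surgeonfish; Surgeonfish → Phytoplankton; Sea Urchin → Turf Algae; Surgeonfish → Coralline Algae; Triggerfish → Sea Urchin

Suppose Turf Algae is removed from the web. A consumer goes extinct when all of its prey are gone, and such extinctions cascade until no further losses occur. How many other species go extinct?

Remove Turf Algae.
Round 1: Sea Urchin (all prey gone) → extinct.
No further losses. Total secondary extinctions: 1.

1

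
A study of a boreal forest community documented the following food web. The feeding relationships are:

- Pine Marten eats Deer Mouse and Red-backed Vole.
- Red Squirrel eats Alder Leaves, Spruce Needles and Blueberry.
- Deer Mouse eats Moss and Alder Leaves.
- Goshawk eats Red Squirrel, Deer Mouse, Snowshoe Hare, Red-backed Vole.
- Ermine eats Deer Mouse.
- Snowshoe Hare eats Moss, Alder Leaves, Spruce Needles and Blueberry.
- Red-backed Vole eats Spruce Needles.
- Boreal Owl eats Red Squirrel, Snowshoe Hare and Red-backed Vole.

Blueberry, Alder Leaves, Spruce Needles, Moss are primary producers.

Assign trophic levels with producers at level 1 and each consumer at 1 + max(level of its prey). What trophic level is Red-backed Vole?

Spruce Needles is a producer → level 1.
Red-backed Vole eats Spruce Needles → level 2.

Trophic level 2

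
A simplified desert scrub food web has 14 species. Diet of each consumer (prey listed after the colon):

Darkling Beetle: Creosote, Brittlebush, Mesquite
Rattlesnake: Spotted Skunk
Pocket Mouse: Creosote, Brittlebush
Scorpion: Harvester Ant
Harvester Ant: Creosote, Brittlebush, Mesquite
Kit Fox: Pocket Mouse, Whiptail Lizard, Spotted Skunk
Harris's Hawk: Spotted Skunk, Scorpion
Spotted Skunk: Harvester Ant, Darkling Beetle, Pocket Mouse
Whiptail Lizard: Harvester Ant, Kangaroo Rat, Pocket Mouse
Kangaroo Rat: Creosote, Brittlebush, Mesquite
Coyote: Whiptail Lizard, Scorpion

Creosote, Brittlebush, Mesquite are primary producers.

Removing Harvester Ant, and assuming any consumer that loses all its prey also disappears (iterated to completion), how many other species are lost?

1

Remove Harvester Ant.
Round 1: Scorpion (all prey gone) → extinct.
No further losses. Total secondary extinctions: 1.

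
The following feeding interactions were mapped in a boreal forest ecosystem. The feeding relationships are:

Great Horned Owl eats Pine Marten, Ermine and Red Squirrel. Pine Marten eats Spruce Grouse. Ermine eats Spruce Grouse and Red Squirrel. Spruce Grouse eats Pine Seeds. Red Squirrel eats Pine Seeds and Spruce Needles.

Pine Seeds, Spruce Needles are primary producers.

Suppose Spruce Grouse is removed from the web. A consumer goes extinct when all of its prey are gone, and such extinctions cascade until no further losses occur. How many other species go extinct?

1

Remove Spruce Grouse.
Round 1: Pine Marten (all prey gone) → extinct.
No further losses. Total secondary extinctions: 1.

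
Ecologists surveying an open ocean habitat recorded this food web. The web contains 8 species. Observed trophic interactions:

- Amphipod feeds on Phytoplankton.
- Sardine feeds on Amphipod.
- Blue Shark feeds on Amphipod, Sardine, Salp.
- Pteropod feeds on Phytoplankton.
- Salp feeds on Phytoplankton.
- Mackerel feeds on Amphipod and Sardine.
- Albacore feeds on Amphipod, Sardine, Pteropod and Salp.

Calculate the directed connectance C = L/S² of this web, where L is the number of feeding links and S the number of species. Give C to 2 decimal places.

C = 0.20

The web has S = 8 species and L = 13 feeding links.
C = L / S² = 13 / 64 = 0.2031 ≈ 0.20.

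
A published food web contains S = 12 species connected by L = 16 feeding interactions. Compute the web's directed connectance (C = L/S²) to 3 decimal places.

The web has S = 12 species and L = 16 feeding links.
C = L / S² = 16 / 144 = 0.1111 ≈ 0.111.

C = 0.111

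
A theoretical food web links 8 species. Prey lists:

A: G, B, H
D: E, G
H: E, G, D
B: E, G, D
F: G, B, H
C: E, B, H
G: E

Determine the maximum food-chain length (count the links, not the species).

One longest chain: E → G → D → B → C.
It has 5 species and 4 links.

4 links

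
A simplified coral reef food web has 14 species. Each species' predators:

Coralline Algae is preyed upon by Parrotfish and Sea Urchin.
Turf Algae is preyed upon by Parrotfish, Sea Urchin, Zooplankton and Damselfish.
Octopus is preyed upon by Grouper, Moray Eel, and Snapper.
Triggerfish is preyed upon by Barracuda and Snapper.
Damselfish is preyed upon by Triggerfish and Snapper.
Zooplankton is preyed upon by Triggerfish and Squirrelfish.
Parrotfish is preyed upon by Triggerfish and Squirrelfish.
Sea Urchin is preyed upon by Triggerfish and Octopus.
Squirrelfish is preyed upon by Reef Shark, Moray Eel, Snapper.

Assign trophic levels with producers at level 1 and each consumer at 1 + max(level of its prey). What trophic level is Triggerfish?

Turf Algae is a producer → level 1.
Damselfish eats Turf Algae → level 2.
Triggerfish eats Damselfish (level 2); other prey at levels: Zooplankton 2, Parrotfish 2, Sea Urchin 2 → level 3.

Trophic level 3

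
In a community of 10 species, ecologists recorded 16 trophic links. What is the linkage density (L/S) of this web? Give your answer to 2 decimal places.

There are L = 16 links among S = 10 species.
L/S = 16/10 = 1.6000 ≈ 1.60.

L/S = 1.60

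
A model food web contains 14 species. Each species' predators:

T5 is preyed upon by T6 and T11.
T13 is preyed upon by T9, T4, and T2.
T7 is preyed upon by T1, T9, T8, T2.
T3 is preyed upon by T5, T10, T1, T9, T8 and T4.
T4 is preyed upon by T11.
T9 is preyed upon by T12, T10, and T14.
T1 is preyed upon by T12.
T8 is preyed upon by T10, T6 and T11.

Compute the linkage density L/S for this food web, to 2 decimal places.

L/S = 1.64

There are L = 23 links among S = 14 species.
L/S = 23/14 = 1.6429 ≈ 1.64.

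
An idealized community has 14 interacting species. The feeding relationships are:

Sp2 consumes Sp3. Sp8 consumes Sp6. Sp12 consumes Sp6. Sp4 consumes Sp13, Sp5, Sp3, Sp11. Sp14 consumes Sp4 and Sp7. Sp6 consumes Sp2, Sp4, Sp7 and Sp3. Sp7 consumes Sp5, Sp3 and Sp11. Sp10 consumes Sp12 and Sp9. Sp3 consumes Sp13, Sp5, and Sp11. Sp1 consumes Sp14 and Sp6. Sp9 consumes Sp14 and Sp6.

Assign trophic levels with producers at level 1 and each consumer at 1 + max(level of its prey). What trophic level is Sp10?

Trophic level 6

Sp5 is a producer → level 1.
Sp3 eats Sp5 (level 1); other prey at levels: Sp11 1, Sp13 1 → level 2.
Sp7 eats Sp3 (level 2); other prey at levels: Sp5 1, Sp11 1 → level 3.
Sp6 eats Sp7 (level 3); other prey at levels: Sp3 2, Sp2 3, Sp4 3 → level 4.
Sp12 eats Sp6 → level 5.
Sp10 eats Sp12 (level 5); other prey at levels: Sp9 5 → level 6.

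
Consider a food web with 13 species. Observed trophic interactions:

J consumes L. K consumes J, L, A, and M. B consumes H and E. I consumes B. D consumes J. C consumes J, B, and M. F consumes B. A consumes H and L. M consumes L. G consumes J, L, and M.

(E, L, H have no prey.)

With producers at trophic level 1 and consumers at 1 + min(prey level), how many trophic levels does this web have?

Producers (level 1): E, L, H.
Following each consumer down to its lowest-level prey: L → M → C (levels 1 through 3).
All prey of C (M 2, B 2, J 2) are at level 2 or above, so C is at level 1 + 2 = 3.
Every consumer has at least one prey at level 2 or below, so none exceeds level 3.

3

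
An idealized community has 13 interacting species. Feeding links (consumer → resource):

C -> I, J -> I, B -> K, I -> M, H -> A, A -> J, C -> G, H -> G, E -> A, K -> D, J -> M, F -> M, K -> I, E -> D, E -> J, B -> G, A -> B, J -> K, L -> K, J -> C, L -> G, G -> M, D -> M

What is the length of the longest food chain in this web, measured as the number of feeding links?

5 links

One longest chain: M → I → K → B → A → H.
It has 6 species and 5 links.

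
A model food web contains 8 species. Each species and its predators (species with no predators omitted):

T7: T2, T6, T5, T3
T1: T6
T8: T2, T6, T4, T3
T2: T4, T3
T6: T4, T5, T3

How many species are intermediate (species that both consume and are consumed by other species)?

2

Intermediate species (has both prey and predators): T2, T6.
Count: 2.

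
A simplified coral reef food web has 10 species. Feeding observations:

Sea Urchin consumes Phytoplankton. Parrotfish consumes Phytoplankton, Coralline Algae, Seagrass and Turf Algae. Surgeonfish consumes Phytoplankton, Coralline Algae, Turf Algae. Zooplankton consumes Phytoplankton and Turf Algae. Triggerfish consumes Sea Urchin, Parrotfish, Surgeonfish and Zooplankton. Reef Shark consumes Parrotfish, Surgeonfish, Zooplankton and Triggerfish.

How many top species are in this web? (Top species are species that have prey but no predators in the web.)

Top species (has prey, but nothing eats it): Reef Shark.
Count: 1.

1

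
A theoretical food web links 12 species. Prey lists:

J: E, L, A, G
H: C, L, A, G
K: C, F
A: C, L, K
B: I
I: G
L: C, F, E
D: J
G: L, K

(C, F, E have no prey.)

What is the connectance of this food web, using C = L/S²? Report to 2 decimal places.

C = 0.15

The web has S = 12 species and L = 21 feeding links.
C = L / S² = 21 / 144 = 0.1458 ≈ 0.15.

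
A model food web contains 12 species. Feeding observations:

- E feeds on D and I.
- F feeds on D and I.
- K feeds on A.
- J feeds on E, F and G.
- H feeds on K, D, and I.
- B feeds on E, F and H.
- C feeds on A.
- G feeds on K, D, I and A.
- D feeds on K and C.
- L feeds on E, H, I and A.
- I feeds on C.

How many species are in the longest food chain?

One longest chain: A → C → I → E → L.
It has 5 species and 4 links.

5 species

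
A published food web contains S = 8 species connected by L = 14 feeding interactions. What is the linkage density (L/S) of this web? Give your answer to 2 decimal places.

L/S = 1.75

There are L = 14 links among S = 8 species.
L/S = 14/8 = 1.7500 ≈ 1.75.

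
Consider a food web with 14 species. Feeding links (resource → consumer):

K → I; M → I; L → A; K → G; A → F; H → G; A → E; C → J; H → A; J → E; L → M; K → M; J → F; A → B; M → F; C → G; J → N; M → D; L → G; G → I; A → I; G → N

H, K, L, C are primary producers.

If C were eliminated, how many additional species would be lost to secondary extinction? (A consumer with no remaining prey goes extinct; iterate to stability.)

Remove C.
Round 1: J (all prey gone) → extinct.
No further losses. Total secondary extinctions: 1.

1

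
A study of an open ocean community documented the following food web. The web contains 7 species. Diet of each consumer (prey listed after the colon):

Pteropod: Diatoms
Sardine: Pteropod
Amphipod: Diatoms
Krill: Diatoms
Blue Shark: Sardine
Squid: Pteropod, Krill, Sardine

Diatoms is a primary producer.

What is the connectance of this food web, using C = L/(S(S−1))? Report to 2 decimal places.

C = 0.19

The web has S = 7 species and L = 8 feeding links.
C = L / (S(S−1)) = 8 / 42 = 0.1905 ≈ 0.19.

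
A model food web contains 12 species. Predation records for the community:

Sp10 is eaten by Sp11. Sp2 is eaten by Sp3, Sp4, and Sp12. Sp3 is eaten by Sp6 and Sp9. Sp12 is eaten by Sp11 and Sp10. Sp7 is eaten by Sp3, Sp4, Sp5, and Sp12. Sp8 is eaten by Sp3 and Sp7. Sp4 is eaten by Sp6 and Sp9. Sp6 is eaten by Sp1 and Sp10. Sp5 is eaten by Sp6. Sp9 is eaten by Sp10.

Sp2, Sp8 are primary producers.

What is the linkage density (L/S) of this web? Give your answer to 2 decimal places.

There are L = 20 links among S = 12 species.
L/S = 20/12 = 1.6667 ≈ 1.67.

L/S = 1.67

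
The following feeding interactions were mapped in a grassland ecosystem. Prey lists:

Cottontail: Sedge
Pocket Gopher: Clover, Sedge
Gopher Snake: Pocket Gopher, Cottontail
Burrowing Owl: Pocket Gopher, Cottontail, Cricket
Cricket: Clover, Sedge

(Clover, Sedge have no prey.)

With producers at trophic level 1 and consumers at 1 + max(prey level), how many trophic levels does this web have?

Producers (level 1): Clover, Sedge.
Clover → Pocket Gopher → Gopher Snake gives Gopher Snake level 3.
No species has a prey at level 3, so no species reaches level 4.

3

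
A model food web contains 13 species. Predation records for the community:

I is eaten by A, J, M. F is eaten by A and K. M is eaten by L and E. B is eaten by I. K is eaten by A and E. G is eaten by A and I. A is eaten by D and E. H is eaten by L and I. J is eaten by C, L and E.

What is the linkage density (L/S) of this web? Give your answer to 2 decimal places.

L/S = 1.46

There are L = 19 links among S = 13 species.
L/S = 19/13 = 1.4615 ≈ 1.46.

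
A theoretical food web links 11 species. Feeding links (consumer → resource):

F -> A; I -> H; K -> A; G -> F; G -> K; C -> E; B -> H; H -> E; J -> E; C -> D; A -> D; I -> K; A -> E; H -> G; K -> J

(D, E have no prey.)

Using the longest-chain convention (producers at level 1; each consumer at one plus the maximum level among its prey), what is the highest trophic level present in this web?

Producers (level 1): D, E.
E → J → K → G → H → I gives I level 6.
No species has a prey at level 6, so no species reaches level 7.

6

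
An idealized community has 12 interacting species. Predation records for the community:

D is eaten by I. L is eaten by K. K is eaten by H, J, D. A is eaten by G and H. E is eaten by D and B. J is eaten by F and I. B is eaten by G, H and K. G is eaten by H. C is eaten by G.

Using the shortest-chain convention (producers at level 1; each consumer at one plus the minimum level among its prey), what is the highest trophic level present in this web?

Producers (level 1): E, L, A, C.
Following each consumer down to its lowest-level prey: L → K → J → F (levels 1 through 4).
All prey of F (J 3) are at level 3 or above, so F is at level 1 + 3 = 4.
Every consumer has at least one prey at level 3 or below, so none exceeds level 4.

4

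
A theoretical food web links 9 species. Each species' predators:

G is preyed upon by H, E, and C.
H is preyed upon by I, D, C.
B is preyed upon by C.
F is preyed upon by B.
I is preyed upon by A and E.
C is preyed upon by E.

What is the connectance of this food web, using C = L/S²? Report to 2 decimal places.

C = 0.14

The web has S = 9 species and L = 11 feeding links.
C = L / S² = 11 / 81 = 0.1358 ≈ 0.14.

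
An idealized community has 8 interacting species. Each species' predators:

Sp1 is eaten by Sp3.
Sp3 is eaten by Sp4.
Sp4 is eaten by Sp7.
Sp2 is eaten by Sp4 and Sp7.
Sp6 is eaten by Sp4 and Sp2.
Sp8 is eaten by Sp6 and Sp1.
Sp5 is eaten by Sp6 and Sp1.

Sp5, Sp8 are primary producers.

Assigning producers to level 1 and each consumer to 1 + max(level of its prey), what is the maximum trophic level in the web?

Producers (level 1): Sp5, Sp8.
Sp5 → Sp6 → Sp2 → Sp4 → Sp7 gives Sp7 level 5.
No species has a prey at level 5, so no species reaches level 6.

5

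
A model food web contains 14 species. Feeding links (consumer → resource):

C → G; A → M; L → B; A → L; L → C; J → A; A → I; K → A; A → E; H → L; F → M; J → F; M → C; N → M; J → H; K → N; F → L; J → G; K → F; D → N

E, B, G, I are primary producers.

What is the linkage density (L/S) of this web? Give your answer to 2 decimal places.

L/S = 1.43

There are L = 20 links among S = 14 species.
L/S = 20/14 = 1.4286 ≈ 1.43.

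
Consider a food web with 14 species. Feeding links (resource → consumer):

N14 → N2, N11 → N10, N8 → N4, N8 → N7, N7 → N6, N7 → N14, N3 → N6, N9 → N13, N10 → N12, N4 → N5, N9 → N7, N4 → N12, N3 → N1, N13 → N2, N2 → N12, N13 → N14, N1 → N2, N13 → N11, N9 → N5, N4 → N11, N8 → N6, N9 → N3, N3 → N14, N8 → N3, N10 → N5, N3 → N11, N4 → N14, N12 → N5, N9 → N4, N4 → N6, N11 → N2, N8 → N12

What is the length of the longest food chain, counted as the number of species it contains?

One longest chain: N9 → N3 → N11 → N2 → N12 → N5.
It has 6 species and 5 links.

6 species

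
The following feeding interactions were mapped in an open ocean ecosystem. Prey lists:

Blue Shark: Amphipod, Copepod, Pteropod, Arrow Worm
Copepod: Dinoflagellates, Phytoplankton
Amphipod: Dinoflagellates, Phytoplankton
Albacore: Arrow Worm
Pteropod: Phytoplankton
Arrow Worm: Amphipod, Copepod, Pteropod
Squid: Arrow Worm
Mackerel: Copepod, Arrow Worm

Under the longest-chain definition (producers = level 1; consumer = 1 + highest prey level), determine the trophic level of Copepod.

Trophic level 2

Dinoflagellates is a producer → level 1.
Copepod eats Dinoflagellates (level 1); other prey at levels: Phytoplankton 1 → level 2.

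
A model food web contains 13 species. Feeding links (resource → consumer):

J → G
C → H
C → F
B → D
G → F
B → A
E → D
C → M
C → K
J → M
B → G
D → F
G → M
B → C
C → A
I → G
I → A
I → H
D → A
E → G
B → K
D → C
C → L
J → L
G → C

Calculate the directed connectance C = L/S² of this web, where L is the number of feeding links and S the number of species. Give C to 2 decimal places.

C = 0.15

The web has S = 13 species and L = 25 feeding links.
C = L / S² = 25 / 169 = 0.1479 ≈ 0.15.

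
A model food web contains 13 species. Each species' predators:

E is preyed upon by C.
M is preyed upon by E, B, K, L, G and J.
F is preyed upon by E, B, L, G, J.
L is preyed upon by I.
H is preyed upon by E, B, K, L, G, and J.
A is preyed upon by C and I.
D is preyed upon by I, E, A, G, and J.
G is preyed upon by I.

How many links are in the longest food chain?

2 links

One longest chain: D → A → I.
It has 3 species and 2 links.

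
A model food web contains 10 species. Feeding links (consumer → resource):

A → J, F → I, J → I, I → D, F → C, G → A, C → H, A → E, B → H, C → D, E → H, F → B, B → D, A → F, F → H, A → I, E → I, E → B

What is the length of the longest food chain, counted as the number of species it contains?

5 species

One longest chain: H → B → E → A → G.
It has 5 species and 4 links.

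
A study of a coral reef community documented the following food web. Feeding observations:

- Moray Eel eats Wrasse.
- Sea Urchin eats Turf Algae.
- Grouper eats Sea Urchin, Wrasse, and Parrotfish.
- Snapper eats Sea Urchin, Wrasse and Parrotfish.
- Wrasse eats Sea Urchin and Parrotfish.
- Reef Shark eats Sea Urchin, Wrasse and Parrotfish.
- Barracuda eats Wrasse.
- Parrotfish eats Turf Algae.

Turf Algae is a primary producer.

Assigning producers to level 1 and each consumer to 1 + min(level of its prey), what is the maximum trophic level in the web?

Producers (level 1): Turf Algae.
Following each consumer down to its lowest-level prey: Turf Algae → Parrotfish → Wrasse → Barracuda (levels 1 through 4).
All prey of Barracuda (Wrasse 3) are at level 3 or above, so Barracuda is at level 1 + 3 = 4.
Every consumer has at least one prey at level 3 or below, so none exceeds level 4.

4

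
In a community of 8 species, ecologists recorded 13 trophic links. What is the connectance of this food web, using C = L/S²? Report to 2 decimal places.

C = 0.20

The web has S = 8 species and L = 13 feeding links.
C = L / S² = 13 / 64 = 0.2031 ≈ 0.20.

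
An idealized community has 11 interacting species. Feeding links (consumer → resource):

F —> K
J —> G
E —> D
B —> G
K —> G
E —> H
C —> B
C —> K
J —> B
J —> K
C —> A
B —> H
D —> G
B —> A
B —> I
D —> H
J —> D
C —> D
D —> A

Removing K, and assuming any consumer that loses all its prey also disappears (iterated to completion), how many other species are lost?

Remove K.
Round 1: F (all prey gone) → extinct.
No further losses. Total secondary extinctions: 1.

1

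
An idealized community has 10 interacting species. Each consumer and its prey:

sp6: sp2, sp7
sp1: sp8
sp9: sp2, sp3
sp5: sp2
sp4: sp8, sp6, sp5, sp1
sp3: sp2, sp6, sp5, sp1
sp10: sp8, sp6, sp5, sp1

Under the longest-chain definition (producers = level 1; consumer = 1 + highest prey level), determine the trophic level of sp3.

Trophic level 3

sp2 is a producer → level 1.
sp6 eats sp2 (level 1); other prey at levels: sp7 1 → level 2.
sp3 eats sp6 (level 2); other prey at levels: sp2 1, sp5 2, sp1 2 → level 3.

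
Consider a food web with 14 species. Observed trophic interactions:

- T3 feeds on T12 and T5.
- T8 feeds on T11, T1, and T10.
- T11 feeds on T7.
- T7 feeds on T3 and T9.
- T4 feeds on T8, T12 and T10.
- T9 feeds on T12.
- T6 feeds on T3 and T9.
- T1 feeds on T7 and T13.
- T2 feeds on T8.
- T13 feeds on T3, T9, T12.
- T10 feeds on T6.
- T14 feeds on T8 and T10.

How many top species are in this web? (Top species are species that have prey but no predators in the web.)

3

Top species (has prey, but nothing eats it): T14, T4, T2.
Count: 3.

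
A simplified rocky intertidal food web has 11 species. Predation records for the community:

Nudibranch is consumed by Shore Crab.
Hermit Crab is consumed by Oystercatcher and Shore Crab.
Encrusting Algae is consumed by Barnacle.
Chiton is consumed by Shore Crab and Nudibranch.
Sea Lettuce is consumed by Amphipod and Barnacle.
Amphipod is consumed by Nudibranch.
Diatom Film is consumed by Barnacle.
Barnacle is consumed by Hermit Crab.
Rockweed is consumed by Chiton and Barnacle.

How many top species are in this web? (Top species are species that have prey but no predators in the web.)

Top species (has prey, but nothing eats it): Shore Crab, Oystercatcher.
Count: 2.

2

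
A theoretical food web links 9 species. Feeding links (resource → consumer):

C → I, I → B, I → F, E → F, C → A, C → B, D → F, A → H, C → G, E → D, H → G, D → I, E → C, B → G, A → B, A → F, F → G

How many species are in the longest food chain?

5 species

One longest chain: E → C → A → H → G.
It has 5 species and 4 links.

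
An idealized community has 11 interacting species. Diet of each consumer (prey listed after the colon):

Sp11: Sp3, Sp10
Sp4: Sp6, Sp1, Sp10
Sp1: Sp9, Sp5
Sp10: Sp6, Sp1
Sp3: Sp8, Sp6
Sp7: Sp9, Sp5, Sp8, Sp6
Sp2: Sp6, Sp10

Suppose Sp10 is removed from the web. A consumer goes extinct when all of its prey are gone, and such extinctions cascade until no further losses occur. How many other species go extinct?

Remove Sp10.
Every predator of it retains at least one other prey: Sp2 still has Sp6; Sp4 still has Sp6, Sp1; Sp11 still has Sp3.
No consumer loses all prey, so no secondary extinctions occur.

0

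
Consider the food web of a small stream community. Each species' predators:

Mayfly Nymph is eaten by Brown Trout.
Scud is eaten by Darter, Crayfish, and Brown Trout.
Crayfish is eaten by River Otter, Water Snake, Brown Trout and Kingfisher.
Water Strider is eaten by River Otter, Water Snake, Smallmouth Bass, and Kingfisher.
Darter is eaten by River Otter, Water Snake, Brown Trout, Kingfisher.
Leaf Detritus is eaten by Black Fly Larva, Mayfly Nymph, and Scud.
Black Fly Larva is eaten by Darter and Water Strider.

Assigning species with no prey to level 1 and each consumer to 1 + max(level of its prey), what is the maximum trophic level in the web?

4

Basal resources (level 1): Leaf Detritus.
Leaf Detritus → Scud → Crayfish → River Otter gives River Otter level 4.
No species has a prey at level 4, so no species reaches level 5.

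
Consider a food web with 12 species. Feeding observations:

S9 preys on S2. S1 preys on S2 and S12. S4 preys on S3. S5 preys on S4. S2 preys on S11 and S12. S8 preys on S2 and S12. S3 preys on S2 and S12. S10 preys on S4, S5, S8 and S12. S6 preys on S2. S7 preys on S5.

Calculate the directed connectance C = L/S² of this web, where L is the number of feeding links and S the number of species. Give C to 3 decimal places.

The web has S = 12 species and L = 17 feeding links.
C = L / S² = 17 / 144 = 0.1181 ≈ 0.118.

C = 0.118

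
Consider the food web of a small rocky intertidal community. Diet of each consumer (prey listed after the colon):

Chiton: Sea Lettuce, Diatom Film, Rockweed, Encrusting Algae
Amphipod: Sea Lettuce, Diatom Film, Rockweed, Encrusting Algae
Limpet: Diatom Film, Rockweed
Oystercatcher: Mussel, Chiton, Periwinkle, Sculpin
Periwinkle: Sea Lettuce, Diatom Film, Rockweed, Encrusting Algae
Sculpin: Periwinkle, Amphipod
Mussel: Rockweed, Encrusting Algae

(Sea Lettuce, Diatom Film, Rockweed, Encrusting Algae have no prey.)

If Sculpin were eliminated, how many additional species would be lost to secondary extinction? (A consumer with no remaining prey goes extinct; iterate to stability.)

0

Remove Sculpin.
Every predator of it retains at least one other prey: Oystercatcher still has Mussel, Chiton, Periwinkle.
No consumer loses all prey, so no secondary extinctions occur.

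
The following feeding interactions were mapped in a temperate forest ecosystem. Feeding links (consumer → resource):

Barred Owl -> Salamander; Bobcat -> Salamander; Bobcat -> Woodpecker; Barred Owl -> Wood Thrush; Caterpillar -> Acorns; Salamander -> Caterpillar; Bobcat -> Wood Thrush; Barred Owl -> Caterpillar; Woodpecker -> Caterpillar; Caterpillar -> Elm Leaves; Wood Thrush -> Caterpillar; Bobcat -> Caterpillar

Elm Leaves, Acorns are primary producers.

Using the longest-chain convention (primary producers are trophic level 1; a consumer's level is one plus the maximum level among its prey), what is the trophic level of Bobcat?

Elm Leaves is a producer → level 1.
Caterpillar eats Elm Leaves (level 1); other prey at levels: Acorns 1 → level 2.
Woodpecker eats Caterpillar → level 3.
Bobcat eats Woodpecker (level 3); other prey at levels: Caterpillar 2, Salamander 3, Wood Thrush 3 → level 4.

Trophic level 4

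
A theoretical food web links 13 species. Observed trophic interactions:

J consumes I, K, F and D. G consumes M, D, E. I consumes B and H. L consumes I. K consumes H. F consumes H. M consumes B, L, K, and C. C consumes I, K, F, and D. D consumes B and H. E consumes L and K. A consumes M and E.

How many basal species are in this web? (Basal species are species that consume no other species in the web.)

Basal species (no prey listed): B, H.
Count: 2.

2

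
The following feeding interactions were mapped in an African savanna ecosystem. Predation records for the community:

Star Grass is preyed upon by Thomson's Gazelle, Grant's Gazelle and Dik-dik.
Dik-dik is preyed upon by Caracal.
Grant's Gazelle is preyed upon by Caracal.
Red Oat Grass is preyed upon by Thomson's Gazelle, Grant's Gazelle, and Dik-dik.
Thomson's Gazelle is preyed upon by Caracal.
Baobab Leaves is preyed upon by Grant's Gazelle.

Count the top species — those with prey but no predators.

Top species (has prey, but nothing eats it): Caracal.
Count: 1.

1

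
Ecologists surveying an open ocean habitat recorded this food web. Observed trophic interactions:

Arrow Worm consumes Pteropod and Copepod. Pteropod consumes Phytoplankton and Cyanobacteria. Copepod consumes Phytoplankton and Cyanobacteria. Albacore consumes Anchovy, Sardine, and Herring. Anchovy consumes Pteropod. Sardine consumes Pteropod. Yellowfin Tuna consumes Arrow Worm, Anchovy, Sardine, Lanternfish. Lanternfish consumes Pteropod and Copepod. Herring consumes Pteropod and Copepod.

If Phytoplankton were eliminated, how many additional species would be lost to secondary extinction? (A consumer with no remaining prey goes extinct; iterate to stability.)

0

Remove Phytoplankton.
Every predator of it retains at least one other prey: Copepod still has Cyanobacteria; Pteropod still has Cyanobacteria.
No consumer loses all prey, so no secondary extinctions occur.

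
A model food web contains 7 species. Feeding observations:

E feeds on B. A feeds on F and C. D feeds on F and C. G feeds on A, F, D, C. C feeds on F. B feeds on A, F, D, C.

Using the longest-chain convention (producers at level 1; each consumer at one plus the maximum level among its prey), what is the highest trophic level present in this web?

Producers (level 1): F.
F → C → D → B → E gives E level 5.
No species has a prey at level 5, so no species reaches level 6.

5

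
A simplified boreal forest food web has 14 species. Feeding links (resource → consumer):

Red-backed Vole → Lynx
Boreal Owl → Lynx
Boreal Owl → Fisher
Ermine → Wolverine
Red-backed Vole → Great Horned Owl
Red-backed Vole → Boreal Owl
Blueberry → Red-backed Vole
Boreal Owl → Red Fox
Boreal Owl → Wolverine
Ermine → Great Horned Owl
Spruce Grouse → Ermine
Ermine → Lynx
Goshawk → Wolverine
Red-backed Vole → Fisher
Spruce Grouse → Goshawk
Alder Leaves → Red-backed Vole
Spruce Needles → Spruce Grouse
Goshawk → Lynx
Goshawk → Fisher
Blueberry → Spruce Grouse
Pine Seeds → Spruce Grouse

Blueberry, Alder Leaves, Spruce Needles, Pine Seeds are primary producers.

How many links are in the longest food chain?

3 links

One longest chain: Blueberry → Spruce Grouse → Ermine → Lynx.
It has 4 species and 3 links.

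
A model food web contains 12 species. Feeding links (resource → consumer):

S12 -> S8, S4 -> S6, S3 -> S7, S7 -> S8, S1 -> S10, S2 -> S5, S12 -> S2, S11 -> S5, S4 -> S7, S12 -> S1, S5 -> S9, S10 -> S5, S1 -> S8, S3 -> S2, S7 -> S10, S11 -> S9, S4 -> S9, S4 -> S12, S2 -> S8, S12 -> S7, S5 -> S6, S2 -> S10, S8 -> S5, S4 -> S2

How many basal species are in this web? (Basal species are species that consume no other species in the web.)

3

Basal species (no prey listed): S3, S4, S11.
Count: 3.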